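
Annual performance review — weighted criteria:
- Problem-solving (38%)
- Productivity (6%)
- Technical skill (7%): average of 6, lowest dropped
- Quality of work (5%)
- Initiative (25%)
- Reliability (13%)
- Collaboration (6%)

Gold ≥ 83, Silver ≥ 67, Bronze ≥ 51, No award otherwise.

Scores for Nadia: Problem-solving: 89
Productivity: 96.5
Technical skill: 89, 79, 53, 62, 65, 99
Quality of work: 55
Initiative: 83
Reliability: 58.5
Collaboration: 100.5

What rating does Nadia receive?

Silver

Technical skill: drop 53 → average of remaining 5 = 394/5 = 78.8
Weighted total:
  Problem-solving 89 × 0.38 = 33.82
  Productivity 96.5 × 0.06 = 5.79
  Technical skill 78.8 × 0.07 = 5.516
  Quality of work 55 × 0.05 = 2.75
  Initiative 83 × 0.25 = 20.75
  Reliability 58.5 × 0.13 = 7.605
  Collaboration 100.5 × 0.06 = 6.03
Sum = 82.261
82.261 is ≥ 67 and < 83 → Silver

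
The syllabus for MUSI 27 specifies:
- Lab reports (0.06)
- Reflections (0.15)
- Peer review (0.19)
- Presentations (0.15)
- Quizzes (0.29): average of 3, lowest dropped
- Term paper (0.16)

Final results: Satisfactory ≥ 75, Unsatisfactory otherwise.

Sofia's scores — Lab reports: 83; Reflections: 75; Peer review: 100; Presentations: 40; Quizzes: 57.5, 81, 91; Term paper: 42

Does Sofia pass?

Unsatisfactory

Quizzes: drop 57.5 → average of remaining 2 = 172/2 = 86
Weighted total:
  Lab reports 83 × 0.06 = 4.98
  Reflections 75 × 0.15 = 11.25
  Peer review 100 × 0.19 = 19
  Presentations 40 × 0.15 = 6
  Quizzes 86 × 0.29 = 24.94
  Term paper 42 × 0.16 = 6.72
Sum = 72.89
72.89 < 75 → Unsatisfactory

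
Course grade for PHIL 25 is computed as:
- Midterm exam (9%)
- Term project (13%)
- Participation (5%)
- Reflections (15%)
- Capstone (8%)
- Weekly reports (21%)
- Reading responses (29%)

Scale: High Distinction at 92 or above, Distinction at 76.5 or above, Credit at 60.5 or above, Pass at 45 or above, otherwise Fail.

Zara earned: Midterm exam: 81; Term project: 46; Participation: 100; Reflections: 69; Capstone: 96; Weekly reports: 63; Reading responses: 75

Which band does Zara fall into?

Weighted total:
  Midterm exam 81 × 0.09 = 7.29
  Term project 46 × 0.13 = 5.98
  Participation 100 × 0.05 = 5
  Reflections 69 × 0.15 = 10.35
  Capstone 96 × 0.08 = 7.68
  Weekly reports 63 × 0.21 = 13.23
  Reading responses 75 × 0.29 = 21.75
Sum = 71.28
71.28 is ≥ 60.5 and < 76.5 → Credit

Credit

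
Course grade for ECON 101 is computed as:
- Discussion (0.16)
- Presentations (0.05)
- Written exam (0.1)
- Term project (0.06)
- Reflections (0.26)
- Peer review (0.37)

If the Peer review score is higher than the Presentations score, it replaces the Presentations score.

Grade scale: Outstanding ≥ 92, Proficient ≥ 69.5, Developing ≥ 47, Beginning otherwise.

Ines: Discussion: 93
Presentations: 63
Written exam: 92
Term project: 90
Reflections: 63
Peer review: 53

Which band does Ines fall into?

Peer review (53) ≤ Presentations (63), so Presentations stays at 63.
Weighted total:
  Discussion 93 × 0.16 = 14.88
  Presentations 63 × 0.05 = 3.15
  Written exam 92 × 0.1 = 9.2
  Term project 90 × 0.06 = 5.4
  Reflections 63 × 0.26 = 16.38
  Peer review 53 × 0.37 = 19.61
Sum = 68.62
68.62 is ≥ 47 and < 69.5 → Developing

Developing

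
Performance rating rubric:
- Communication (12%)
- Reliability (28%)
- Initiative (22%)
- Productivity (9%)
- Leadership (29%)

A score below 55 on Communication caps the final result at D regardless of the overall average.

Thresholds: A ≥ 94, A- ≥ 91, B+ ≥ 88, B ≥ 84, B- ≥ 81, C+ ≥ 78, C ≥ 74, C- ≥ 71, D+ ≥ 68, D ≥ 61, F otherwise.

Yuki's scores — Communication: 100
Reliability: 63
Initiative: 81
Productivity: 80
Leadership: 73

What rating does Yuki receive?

Communication score 100 ≥ 55: minimum met.
Weighted total:
  Communication 100 × 0.12 = 12
  Reliability 63 × 0.28 = 17.64
  Initiative 81 × 0.22 = 17.82
  Productivity 80 × 0.09 = 7.2
  Leadership 73 × 0.29 = 21.17
Sum = 75.83
75.83 is ≥ 74 and < 78 → C

C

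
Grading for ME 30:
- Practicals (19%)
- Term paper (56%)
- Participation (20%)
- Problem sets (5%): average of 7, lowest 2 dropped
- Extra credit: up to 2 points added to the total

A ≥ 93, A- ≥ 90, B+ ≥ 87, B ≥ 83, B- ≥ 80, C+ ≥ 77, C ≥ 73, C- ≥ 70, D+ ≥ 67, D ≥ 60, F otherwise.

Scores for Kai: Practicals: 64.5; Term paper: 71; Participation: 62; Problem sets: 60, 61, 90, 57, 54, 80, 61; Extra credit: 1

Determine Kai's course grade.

D+

Problem sets: drop 54, 57 → average of remaining 5 = 352/5 = 70.4
Weighted total:
  Practicals 64.5 × 0.19 = 12.255
  Term paper 71 × 0.56 = 39.76
  Participation 62 × 0.2 = 12.4
  Problem sets 70.4 × 0.05 = 3.52
Sum = 67.935
Extra credit: 67.935 + 1 = 68.935
68.935 is ≥ 67 and < 70 → D+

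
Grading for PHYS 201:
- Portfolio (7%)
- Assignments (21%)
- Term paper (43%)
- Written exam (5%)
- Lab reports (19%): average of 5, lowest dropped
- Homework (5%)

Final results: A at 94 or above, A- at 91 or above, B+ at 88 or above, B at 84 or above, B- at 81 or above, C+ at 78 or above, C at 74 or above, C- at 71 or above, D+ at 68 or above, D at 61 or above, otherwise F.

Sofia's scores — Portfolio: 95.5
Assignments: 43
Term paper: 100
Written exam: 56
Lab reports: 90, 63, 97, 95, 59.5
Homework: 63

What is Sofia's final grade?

Lab reports: drop 59.5 → average of remaining 4 = 345/4 = 86.25
Weighted total:
  Portfolio 95.5 × 0.07 = 6.685
  Assignments 43 × 0.21 = 9.03
  Term paper 100 × 0.43 = 43
  Written exam 56 × 0.05 = 2.8
  Lab reports 86.25 × 0.19 = 16.3875
  Homework 63 × 0.05 = 3.15
Sum = 81.0525
81.0525 is ≥ 81 and < 84 → B-

B-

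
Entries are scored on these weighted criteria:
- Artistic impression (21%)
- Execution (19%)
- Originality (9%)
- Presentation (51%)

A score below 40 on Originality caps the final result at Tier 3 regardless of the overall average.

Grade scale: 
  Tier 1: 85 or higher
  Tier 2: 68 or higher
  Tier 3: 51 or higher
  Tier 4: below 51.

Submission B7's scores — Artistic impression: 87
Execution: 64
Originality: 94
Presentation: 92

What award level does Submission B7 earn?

Originality score 94 ≥ 40: minimum met.
Weighted total:
  Artistic impression 87 × 0.21 = 18.27
  Execution 64 × 0.19 = 12.16
  Originality 94 × 0.09 = 8.46
  Presentation 92 × 0.51 = 46.92
Sum = 85.81
85.81 ≥ 85 → Tier 1

Tier 1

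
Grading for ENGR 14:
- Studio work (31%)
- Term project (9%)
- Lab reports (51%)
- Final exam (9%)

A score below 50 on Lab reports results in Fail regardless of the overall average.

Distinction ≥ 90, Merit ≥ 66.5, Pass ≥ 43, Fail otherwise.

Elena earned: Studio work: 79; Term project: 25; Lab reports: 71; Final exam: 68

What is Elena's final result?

Lab reports score 71 ≥ 50: minimum met.
Weighted total:
  Studio work 79 × 0.31 = 24.49
  Term project 25 × 0.09 = 2.25
  Lab reports 71 × 0.51 = 36.21
  Final exam 68 × 0.09 = 6.12
Sum = 69.07
69.07 is ≥ 66.5 and < 90 → Merit

Merit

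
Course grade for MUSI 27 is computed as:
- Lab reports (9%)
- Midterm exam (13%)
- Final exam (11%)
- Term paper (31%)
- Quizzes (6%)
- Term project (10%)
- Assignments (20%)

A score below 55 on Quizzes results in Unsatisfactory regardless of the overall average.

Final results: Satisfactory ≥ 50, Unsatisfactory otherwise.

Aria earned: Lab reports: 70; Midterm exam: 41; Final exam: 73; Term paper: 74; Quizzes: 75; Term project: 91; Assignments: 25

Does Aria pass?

Satisfactory

Quizzes score 75 ≥ 55: minimum met.
Weighted total:
  Lab reports 70 × 0.09 = 6.3
  Midterm exam 41 × 0.13 = 5.33
  Final exam 73 × 0.11 = 8.03
  Term paper 74 × 0.31 = 22.94
  Quizzes 75 × 0.06 = 4.5
  Term project 91 × 0.1 = 9.1
  Assignments 25 × 0.2 = 5
Sum = 61.2
61.2 ≥ 50 → Satisfactory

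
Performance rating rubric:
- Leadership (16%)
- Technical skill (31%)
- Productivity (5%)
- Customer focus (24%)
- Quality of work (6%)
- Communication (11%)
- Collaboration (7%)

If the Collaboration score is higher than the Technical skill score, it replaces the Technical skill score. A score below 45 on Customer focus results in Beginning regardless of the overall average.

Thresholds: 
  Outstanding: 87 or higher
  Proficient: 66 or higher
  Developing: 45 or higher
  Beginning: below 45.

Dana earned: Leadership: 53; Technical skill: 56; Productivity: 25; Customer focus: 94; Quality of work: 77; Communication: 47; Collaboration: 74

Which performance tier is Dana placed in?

Collaboration (74) > Technical skill (56), so Technical skill counts as 74.
Customer focus score 94 ≥ 45: minimum met.
Weighted total:
  Leadership 53 × 0.16 = 8.48
  Technical skill 74 × 0.31 = 22.94
  Productivity 25 × 0.05 = 1.25
  Customer focus 94 × 0.24 = 22.56
  Quality of work 77 × 0.06 = 4.62
  Communication 47 × 0.11 = 5.17
  Collaboration 74 × 0.07 = 5.18
Sum = 70.2
70.2 is ≥ 66 and < 87 → Proficient

Proficient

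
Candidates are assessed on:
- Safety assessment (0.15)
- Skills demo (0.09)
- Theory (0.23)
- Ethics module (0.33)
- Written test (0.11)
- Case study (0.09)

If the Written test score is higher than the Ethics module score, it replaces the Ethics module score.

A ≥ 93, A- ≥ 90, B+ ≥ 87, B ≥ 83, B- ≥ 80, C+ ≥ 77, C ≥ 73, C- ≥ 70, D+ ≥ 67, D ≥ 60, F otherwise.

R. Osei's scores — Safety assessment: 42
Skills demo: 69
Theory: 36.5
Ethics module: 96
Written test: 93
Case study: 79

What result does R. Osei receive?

Written test (93) ≤ Ethics module (96), so Ethics module stays at 96.
Weighted total:
  Safety assessment 42 × 0.15 = 6.3
  Skills demo 69 × 0.09 = 6.21
  Theory 36.5 × 0.23 = 8.395
  Ethics module 96 × 0.33 = 31.68
  Written test 93 × 0.11 = 10.23
  Case study 79 × 0.09 = 7.11
Sum = 69.925
69.925 is ≥ 67 and < 70 → D+

D+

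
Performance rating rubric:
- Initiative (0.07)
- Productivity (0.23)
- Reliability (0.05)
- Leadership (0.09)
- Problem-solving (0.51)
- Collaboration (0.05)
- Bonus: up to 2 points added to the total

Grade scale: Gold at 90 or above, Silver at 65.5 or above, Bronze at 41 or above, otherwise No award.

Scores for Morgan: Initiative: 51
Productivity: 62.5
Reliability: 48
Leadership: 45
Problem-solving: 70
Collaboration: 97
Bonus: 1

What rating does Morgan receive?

Weighted total:
  Initiative 51 × 0.07 = 3.57
  Productivity 62.5 × 0.23 = 14.375
  Reliability 48 × 0.05 = 2.4
  Leadership 45 × 0.09 = 4.05
  Problem-solving 70 × 0.51 = 35.7
  Collaboration 97 × 0.05 = 4.85
Sum = 64.945
Bonus: 64.945 + 1 = 65.945
65.945 is ≥ 65.5 and < 90 → Silver

Silver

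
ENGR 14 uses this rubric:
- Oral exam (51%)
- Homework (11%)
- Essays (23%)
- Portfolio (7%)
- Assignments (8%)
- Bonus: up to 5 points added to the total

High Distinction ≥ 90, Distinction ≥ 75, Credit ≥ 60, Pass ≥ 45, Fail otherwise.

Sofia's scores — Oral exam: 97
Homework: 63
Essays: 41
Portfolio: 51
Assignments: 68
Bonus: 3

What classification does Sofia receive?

Weighted total:
  Oral exam 97 × 0.51 = 49.47
  Homework 63 × 0.11 = 6.93
  Essays 41 × 0.23 = 9.43
  Portfolio 51 × 0.07 = 3.57
  Assignments 68 × 0.08 = 5.44
Sum = 74.84
Bonus: 74.84 + 3 = 77.84
77.84 is ≥ 75 and < 90 → Distinction

Distinction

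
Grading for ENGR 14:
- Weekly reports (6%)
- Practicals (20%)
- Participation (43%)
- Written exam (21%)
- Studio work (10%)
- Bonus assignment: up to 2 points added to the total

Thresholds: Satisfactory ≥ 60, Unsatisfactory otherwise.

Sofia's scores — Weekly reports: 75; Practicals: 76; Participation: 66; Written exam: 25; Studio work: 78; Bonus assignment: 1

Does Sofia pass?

Weighted total:
  Weekly reports 75 × 0.06 = 4.5
  Practicals 76 × 0.2 = 15.2
  Participation 66 × 0.43 = 28.38
  Written exam 25 × 0.21 = 5.25
  Studio work 78 × 0.1 = 7.8
Sum = 61.13
Bonus assignment: 61.13 + 1 = 62.13
62.13 ≥ 60 → Satisfactory

Satisfactory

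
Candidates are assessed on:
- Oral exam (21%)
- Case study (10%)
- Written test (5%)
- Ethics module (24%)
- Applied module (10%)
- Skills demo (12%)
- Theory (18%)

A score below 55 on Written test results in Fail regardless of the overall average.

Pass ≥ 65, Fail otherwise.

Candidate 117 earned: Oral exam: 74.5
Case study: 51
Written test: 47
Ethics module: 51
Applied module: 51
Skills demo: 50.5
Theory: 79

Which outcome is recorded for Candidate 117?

Written test score 47 < 55: minimum not met.
Weighted total:
  Oral exam 74.5 × 0.21 = 15.645
  Case study 51 × 0.1 = 5.1
  Written test 47 × 0.05 = 2.35
  Ethics module 51 × 0.24 = 12.24
  Applied module 51 × 0.1 = 5.1
  Skills demo 50.5 × 0.12 = 6.06
  Theory 79 × 0.18 = 14.22
Sum = 60.715
Because the Written test minimum was not met, the result is Fail.

Fail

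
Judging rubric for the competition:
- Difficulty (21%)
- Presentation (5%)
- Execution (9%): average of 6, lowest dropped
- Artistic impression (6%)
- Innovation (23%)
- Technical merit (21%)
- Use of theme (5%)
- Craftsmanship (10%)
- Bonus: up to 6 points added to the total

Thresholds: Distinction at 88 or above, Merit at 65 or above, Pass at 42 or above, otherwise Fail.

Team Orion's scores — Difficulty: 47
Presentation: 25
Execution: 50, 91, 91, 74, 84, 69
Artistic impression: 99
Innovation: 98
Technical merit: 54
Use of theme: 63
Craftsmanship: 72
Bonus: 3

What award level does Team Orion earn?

Execution: drop 50 → average of remaining 5 = 409/5 = 81.8
Weighted total:
  Difficulty 47 × 0.21 = 9.87
  Presentation 25 × 0.05 = 1.25
  Execution 81.8 × 0.09 = 7.362
  Artistic impression 99 × 0.06 = 5.94
  Innovation 98 × 0.23 = 22.54
  Technical merit 54 × 0.21 = 11.34
  Use of theme 63 × 0.05 = 3.15
  Craftsmanship 72 × 0.1 = 7.2
Sum = 68.652
Bonus: 68.652 + 3 = 71.652
71.652 is ≥ 65 and < 88 → Merit

Merit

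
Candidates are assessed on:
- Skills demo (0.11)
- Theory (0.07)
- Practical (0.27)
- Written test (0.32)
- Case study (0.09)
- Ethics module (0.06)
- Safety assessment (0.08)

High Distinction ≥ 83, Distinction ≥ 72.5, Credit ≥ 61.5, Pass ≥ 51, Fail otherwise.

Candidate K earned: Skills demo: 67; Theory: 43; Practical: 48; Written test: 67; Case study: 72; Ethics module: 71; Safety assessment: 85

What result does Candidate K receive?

Weighted total:
  Skills demo 67 × 0.11 = 7.37
  Theory 43 × 0.07 = 3.01
  Practical 48 × 0.27 = 12.96
  Written test 67 × 0.32 = 21.44
  Case study 72 × 0.09 = 6.48
  Ethics module 71 × 0.06 = 4.26
  Safety assessment 85 × 0.08 = 6.8
Sum = 62.32
62.32 is ≥ 61.5 and < 72.5 → Credit

Credit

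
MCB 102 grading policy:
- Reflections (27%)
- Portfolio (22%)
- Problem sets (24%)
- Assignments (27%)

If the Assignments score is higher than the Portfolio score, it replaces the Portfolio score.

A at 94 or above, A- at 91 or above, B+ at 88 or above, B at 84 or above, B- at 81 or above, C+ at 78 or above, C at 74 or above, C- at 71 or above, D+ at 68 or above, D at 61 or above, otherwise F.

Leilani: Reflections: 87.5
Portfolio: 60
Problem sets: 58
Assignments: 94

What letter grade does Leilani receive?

Assignments (94) > Portfolio (60), so Portfolio counts as 94.
Weighted total:
  Reflections 87.5 × 0.27 = 23.625
  Portfolio 94 × 0.22 = 20.68
  Problem sets 58 × 0.24 = 13.92
  Assignments 94 × 0.27 = 25.38
Sum = 83.605
83.605 is ≥ 81 and < 84 → B-

B-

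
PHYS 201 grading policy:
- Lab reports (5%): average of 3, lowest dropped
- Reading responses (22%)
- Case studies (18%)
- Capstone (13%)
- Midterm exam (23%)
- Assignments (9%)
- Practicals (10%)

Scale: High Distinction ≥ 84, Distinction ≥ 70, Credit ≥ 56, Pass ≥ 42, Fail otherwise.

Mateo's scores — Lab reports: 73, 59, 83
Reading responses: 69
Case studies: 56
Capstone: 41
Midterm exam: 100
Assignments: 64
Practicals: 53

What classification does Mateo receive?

Credit

Lab reports: drop 59 → average of remaining 2 = 156/2 = 78
Weighted total:
  Lab reports 78 × 0.05 = 3.9
  Reading responses 69 × 0.22 = 15.18
  Case studies 56 × 0.18 = 10.08
  Capstone 41 × 0.13 = 5.33
  Midterm exam 100 × 0.23 = 23
  Assignments 64 × 0.09 = 5.76
  Practicals 53 × 0.1 = 5.3
Sum = 68.55
68.55 is ≥ 56 and < 70 → Credit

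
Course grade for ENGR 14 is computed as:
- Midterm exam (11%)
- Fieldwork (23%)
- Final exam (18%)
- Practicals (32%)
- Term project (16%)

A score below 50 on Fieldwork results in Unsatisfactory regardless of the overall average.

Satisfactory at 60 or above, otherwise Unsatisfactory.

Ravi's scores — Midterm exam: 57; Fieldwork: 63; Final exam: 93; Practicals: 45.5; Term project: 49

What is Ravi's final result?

Unsatisfactory

Fieldwork score 63 ≥ 50: minimum met.
Weighted total:
  Midterm exam 57 × 0.11 = 6.27
  Fieldwork 63 × 0.23 = 14.49
  Final exam 93 × 0.18 = 16.74
  Practicals 45.5 × 0.32 = 14.56
  Term project 49 × 0.16 = 7.84
Sum = 59.9
59.9 < 60 → Unsatisfactory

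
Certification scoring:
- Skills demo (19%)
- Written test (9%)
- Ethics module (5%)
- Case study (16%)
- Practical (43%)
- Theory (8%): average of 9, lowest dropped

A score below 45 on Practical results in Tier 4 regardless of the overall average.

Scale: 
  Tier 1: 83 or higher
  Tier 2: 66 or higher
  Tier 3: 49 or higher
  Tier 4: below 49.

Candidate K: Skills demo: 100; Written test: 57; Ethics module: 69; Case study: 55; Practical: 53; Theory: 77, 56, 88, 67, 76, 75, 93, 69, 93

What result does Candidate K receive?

Theory: drop 56 → average of remaining 8 = 638/8 = 79.75
Practical score 53 ≥ 45: minimum met.
Weighted total:
  Skills demo 100 × 0.19 = 19
  Written test 57 × 0.09 = 5.13
  Ethics module 69 × 0.05 = 3.45
  Case study 55 × 0.16 = 8.8
  Practical 53 × 0.43 = 22.79
  Theory 79.75 × 0.08 = 6.38
Sum = 65.55
65.55 is ≥ 49 and < 66 → Tier 3

Tier 3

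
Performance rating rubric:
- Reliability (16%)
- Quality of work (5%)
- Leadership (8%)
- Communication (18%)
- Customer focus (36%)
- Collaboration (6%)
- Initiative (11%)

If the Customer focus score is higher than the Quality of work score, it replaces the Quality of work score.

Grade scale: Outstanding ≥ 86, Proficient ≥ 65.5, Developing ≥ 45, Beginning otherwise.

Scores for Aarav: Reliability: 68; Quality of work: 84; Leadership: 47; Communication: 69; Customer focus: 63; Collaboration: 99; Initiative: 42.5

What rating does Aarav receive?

Developing

Customer focus (63) ≤ Quality of work (84), so Quality of work stays at 84.
Weighted total:
  Reliability 68 × 0.16 = 10.88
  Quality of work 84 × 0.05 = 4.2
  Leadership 47 × 0.08 = 3.76
  Communication 69 × 0.18 = 12.42
  Customer focus 63 × 0.36 = 22.68
  Collaboration 99 × 0.06 = 5.94
  Initiative 42.5 × 0.11 = 4.675
Sum = 64.555
64.555 is ≥ 45 and < 65.5 → Developing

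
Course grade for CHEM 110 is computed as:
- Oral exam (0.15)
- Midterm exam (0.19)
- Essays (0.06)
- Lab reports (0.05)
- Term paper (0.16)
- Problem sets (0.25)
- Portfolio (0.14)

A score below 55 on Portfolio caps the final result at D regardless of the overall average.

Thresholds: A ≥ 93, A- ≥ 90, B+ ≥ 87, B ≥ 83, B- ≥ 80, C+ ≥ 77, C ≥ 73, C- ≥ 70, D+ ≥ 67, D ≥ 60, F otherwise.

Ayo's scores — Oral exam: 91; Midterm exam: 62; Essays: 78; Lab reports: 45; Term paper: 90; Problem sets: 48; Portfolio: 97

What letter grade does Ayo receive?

Portfolio score 97 ≥ 55: minimum met.
Weighted total:
  Oral exam 91 × 0.15 = 13.65
  Midterm exam 62 × 0.19 = 11.78
  Essays 78 × 0.06 = 4.68
  Lab reports 45 × 0.05 = 2.25
  Term paper 90 × 0.16 = 14.4
  Problem sets 48 × 0.25 = 12
  Portfolio 97 × 0.14 = 13.58
Sum = 72.34
72.34 is ≥ 70 and < 73 → C-

C-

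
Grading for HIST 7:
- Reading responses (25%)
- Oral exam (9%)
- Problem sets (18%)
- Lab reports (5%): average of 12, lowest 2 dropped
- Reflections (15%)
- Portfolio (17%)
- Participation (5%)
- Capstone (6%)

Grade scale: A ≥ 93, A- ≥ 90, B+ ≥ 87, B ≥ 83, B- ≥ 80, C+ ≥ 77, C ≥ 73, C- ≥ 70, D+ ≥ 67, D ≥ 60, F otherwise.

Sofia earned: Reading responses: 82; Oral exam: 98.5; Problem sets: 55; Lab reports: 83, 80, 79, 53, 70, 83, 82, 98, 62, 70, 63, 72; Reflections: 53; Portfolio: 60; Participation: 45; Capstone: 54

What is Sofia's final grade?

D

Lab reports: drop 53, 62 → average of remaining 10 = 780/10 = 78
Weighted total:
  Reading responses 82 × 0.25 = 20.5
  Oral exam 98.5 × 0.09 = 8.865
  Problem sets 55 × 0.18 = 9.9
  Lab reports 78 × 0.05 = 3.9
  Reflections 53 × 0.15 = 7.95
  Portfolio 60 × 0.17 = 10.2
  Participation 45 × 0.05 = 2.25
  Capstone 54 × 0.06 = 3.24
Sum = 66.805
66.805 is ≥ 60 and < 67 → D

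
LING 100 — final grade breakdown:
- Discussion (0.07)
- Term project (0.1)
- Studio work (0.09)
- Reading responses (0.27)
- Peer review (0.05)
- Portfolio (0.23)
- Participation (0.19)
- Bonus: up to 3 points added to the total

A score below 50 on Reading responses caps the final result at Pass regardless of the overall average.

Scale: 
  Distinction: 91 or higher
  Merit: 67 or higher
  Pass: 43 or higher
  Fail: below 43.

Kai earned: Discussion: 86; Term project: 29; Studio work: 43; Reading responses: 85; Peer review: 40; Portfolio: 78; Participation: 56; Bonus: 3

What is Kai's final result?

Merit

Reading responses score 85 ≥ 50: minimum met.
Weighted total:
  Discussion 86 × 0.07 = 6.02
  Term project 29 × 0.1 = 2.9
  Studio work 43 × 0.09 = 3.87
  Reading responses 85 × 0.27 = 22.95
  Peer review 40 × 0.05 = 2
  Portfolio 78 × 0.23 = 17.94
  Participation 56 × 0.19 = 10.64
Sum = 66.32
Bonus: 66.32 + 3 = 69.32
69.32 is ≥ 67 and < 91 → Merit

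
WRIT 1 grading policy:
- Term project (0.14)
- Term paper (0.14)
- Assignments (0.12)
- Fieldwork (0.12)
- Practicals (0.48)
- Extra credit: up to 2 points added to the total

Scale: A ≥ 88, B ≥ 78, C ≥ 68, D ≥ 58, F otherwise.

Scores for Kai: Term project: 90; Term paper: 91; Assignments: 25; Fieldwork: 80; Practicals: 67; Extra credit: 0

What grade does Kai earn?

Weighted total:
  Term project 90 × 0.14 = 12.6
  Term paper 91 × 0.14 = 12.74
  Assignments 25 × 0.12 = 3
  Fieldwork 80 × 0.12 = 9.6
  Practicals 67 × 0.48 = 32.16
Sum = 70.1
Extra credit: 70.1 + 0 = 70.1
70.1 is ≥ 68 and < 78 → C

C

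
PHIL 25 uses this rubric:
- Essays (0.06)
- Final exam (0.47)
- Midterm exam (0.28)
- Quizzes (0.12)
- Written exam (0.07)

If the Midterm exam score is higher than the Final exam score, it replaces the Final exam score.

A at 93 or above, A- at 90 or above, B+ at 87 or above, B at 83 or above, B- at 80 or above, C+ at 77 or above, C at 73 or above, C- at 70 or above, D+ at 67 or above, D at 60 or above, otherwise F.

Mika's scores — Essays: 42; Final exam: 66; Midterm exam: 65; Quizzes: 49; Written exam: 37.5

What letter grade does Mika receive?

D

Midterm exam (65) ≤ Final exam (66), so Final exam stays at 66.
Weighted total:
  Essays 42 × 0.06 = 2.52
  Final exam 66 × 0.47 = 31.02
  Midterm exam 65 × 0.28 = 18.2
  Quizzes 49 × 0.12 = 5.88
  Written exam 37.5 × 0.07 = 2.625
Sum = 60.245
60.245 is ≥ 60 and < 67 → D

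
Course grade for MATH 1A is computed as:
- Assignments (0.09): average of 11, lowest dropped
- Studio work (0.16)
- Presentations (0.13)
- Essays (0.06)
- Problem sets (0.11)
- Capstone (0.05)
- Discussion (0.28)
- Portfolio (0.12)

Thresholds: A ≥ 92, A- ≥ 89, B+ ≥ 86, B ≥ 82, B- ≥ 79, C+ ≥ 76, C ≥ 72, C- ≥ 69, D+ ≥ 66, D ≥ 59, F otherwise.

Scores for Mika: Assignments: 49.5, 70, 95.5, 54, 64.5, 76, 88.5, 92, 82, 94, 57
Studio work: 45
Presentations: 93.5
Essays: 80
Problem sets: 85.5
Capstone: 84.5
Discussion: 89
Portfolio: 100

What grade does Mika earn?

Assignments: drop 49.5 → average of remaining 10 = 773.5/10 = 77.35
Weighted total:
  Assignments 77.35 × 0.09 = 6.9615
  Studio work 45 × 0.16 = 7.2
  Presentations 93.5 × 0.13 = 12.155
  Essays 80 × 0.06 = 4.8
  Problem sets 85.5 × 0.11 = 9.405
  Capstone 84.5 × 0.05 = 4.225
  Discussion 89 × 0.28 = 24.92
  Portfolio 100 × 0.12 = 12
Sum = 81.6665
81.6665 is ≥ 79 and < 82 → B-

B-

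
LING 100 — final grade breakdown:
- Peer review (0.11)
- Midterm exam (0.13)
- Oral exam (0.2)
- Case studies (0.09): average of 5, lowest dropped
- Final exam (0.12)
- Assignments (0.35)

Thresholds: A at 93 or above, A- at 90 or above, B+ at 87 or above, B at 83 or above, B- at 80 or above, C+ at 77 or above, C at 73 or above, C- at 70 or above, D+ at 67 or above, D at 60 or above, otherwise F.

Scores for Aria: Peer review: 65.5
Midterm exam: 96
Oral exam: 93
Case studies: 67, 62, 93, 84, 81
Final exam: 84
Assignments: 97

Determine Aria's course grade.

B+

Case studies: drop 62 → average of remaining 4 = 325/4 = 81.25
Weighted total:
  Peer review 65.5 × 0.11 = 7.205
  Midterm exam 96 × 0.13 = 12.48
  Oral exam 93 × 0.2 = 18.6
  Case studies 81.25 × 0.09 = 7.3125
  Final exam 84 × 0.12 = 10.08
  Assignments 97 × 0.35 = 33.95
Sum = 89.6275
89.6275 is ≥ 87 and < 90 → B+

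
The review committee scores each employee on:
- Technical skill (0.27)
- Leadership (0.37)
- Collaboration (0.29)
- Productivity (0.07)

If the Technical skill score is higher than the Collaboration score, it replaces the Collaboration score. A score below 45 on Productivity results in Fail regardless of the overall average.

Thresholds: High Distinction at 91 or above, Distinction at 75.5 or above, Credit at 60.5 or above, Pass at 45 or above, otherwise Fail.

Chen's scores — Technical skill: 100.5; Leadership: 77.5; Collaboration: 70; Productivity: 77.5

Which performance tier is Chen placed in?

Distinction

Technical skill (100.5) > Collaboration (70), so Collaboration counts as 100.5.
Productivity score 77.5 ≥ 45: minimum met.
Weighted total:
  Technical skill 100.5 × 0.27 = 27.135
  Leadership 77.5 × 0.37 = 28.675
  Collaboration 100.5 × 0.29 = 29.145
  Productivity 77.5 × 0.07 = 5.425
Sum = 90.38
90.38 is ≥ 75.5 and < 91 → Distinction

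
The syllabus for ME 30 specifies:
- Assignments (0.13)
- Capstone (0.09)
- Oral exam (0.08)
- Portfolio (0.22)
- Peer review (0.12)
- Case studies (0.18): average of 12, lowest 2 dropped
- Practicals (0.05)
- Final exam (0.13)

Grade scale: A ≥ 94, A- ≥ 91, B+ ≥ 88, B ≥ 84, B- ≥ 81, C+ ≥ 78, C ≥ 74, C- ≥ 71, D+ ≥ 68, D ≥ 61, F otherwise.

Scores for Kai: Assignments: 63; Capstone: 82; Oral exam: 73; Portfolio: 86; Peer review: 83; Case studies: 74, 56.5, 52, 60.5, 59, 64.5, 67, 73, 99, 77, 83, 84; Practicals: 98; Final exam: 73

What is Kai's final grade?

Case studies: drop 52, 56.5 → average of remaining 10 = 741/10 = 74.1
Weighted total:
  Assignments 63 × 0.13 = 8.19
  Capstone 82 × 0.09 = 7.38
  Oral exam 73 × 0.08 = 5.84
  Portfolio 86 × 0.22 = 18.92
  Peer review 83 × 0.12 = 9.96
  Case studies 74.1 × 0.18 = 13.338
  Practicals 98 × 0.05 = 4.9
  Final exam 73 × 0.13 = 9.49
Sum = 78.018
78.018 is ≥ 78 and < 81 → C+

C+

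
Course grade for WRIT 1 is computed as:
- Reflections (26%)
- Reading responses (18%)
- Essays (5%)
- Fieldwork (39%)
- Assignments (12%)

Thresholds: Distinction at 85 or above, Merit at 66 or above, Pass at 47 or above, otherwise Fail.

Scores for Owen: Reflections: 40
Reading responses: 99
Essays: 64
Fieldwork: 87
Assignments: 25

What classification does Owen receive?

Merit

Weighted total:
  Reflections 40 × 0.26 = 10.4
  Reading responses 99 × 0.18 = 17.82
  Essays 64 × 0.05 = 3.2
  Fieldwork 87 × 0.39 = 33.93
  Assignments 25 × 0.12 = 3
Sum = 68.35
68.35 is ≥ 66 and < 85 → Merit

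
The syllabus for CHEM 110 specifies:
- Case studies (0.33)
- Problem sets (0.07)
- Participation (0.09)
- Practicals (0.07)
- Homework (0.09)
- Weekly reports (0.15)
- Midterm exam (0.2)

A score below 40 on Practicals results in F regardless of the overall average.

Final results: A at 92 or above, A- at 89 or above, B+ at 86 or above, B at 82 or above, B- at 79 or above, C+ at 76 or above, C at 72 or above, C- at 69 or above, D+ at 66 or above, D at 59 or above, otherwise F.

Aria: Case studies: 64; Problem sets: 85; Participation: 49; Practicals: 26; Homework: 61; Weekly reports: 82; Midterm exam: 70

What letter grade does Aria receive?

F

Practicals score 26 < 40: minimum not met.
Weighted total:
  Case studies 64 × 0.33 = 21.12
  Problem sets 85 × 0.07 = 5.95
  Participation 49 × 0.09 = 4.41
  Practicals 26 × 0.07 = 1.82
  Homework 61 × 0.09 = 5.49
  Weekly reports 82 × 0.15 = 12.3
  Midterm exam 70 × 0.2 = 14
Sum = 65.09
Because the Practicals minimum was not met, the result is F.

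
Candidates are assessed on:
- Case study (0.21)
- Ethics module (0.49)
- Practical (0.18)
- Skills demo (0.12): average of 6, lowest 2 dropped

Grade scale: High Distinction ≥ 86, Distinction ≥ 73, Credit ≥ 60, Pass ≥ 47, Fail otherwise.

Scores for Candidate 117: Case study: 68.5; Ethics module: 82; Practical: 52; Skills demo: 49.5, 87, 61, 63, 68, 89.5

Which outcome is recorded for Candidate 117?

Distinction

Skills demo: drop 49.5, 61 → average of remaining 4 = 307.5/4 = 76.875
Weighted total:
  Case study 68.5 × 0.21 = 14.385
  Ethics module 82 × 0.49 = 40.18
  Practical 52 × 0.18 = 9.36
  Skills demo 76.875 × 0.12 = 9.225
Sum = 73.15
73.15 is ≥ 73 and < 86 → Distinction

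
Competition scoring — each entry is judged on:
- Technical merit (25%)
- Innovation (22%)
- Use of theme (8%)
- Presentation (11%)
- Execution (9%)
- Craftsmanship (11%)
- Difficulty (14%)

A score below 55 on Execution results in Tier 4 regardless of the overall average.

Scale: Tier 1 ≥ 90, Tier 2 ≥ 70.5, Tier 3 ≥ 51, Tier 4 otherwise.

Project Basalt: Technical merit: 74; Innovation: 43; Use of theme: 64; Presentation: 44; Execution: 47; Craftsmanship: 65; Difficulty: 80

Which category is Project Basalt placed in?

Execution score 47 < 55: minimum not met.
Weighted total:
  Technical merit 74 × 0.25 = 18.5
  Innovation 43 × 0.22 = 9.46
  Use of theme 64 × 0.08 = 5.12
  Presentation 44 × 0.11 = 4.84
  Execution 47 × 0.09 = 4.23
  Craftsmanship 65 × 0.11 = 7.15
  Difficulty 80 × 0.14 = 11.2
Sum = 60.5
Because the Execution minimum was not met, the result is Tier 4.

Tier 4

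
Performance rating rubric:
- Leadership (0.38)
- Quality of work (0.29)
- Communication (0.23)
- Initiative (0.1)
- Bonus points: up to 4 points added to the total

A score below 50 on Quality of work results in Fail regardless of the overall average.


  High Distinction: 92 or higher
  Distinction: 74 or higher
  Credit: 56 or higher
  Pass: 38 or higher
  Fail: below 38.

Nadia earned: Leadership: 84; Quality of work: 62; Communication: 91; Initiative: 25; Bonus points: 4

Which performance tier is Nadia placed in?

Quality of work score 62 ≥ 50: minimum met.
Weighted total:
  Leadership 84 × 0.38 = 31.92
  Quality of work 62 × 0.29 = 17.98
  Communication 91 × 0.23 = 20.93
  Initiative 25 × 0.1 = 2.5
Sum = 73.33
Bonus points: 73.33 + 4 = 77.33
77.33 is ≥ 74 and < 92 → Distinction

Distinction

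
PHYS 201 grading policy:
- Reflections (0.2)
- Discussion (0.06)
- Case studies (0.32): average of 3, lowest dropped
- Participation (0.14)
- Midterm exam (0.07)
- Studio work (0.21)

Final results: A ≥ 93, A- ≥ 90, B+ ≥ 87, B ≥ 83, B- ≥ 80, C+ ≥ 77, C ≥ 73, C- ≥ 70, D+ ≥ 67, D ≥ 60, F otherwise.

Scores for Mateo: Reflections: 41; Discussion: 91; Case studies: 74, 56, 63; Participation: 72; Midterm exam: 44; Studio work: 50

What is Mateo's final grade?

Case studies: drop 56 → average of remaining 2 = 137/2 = 68.5
Weighted total:
  Reflections 41 × 0.2 = 8.2
  Discussion 91 × 0.06 = 5.46
  Case studies 68.5 × 0.32 = 21.92
  Participation 72 × 0.14 = 10.08
  Midterm exam 44 × 0.07 = 3.08
  Studio work 50 × 0.21 = 10.5
Sum = 59.24
59.24 < 60 → F

F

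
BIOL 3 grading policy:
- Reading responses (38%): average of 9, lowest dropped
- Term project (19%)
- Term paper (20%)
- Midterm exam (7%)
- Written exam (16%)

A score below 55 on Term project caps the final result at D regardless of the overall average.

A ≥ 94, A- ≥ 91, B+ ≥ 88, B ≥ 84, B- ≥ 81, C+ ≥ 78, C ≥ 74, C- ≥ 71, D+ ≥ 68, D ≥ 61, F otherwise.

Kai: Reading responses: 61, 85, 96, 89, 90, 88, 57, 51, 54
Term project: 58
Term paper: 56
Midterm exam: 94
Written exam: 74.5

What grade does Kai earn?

D+

Reading responses: drop 51 → average of remaining 8 = 620/8 = 77.5
Term project score 58 ≥ 55: minimum met.
Weighted total:
  Reading responses 77.5 × 0.38 = 29.45
  Term project 58 × 0.19 = 11.02
  Term paper 56 × 0.2 = 11.2
  Midterm exam 94 × 0.07 = 6.58
  Written exam 74.5 × 0.16 = 11.92
Sum = 70.17
70.17 is ≥ 68 and < 71 → D+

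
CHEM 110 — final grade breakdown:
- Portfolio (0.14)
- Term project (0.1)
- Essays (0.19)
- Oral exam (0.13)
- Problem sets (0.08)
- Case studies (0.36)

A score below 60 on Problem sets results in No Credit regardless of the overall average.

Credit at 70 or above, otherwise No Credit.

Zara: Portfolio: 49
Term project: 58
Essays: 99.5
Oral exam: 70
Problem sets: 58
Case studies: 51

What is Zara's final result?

No Credit

Problem sets score 58 < 60: minimum not met.
Weighted total:
  Portfolio 49 × 0.14 = 6.86
  Term project 58 × 0.1 = 5.8
  Essays 99.5 × 0.19 = 18.905
  Oral exam 70 × 0.13 = 9.1
  Problem sets 58 × 0.08 = 4.64
  Case studies 51 × 0.36 = 18.36
Sum = 63.665
Because the Problem sets minimum was not met, the result is No Credit.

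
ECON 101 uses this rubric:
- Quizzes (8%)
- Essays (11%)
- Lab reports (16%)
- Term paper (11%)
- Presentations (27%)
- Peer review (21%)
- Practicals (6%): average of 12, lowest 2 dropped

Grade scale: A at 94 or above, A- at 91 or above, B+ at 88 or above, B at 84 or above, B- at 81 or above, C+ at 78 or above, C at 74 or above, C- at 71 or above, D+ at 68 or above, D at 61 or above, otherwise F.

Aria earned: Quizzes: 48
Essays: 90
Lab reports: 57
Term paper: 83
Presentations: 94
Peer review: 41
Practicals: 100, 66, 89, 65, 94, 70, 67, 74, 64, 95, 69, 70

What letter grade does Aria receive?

D+

Practicals: drop 64, 65 → average of remaining 10 = 794/10 = 79.4
Weighted total:
  Quizzes 48 × 0.08 = 3.84
  Essays 90 × 0.11 = 9.9
  Lab reports 57 × 0.16 = 9.12
  Term paper 83 × 0.11 = 9.13
  Presentations 94 × 0.27 = 25.38
  Peer review 41 × 0.21 = 8.61
  Practicals 79.4 × 0.06 = 4.764
Sum = 70.744
70.744 is ≥ 68 and < 71 → D+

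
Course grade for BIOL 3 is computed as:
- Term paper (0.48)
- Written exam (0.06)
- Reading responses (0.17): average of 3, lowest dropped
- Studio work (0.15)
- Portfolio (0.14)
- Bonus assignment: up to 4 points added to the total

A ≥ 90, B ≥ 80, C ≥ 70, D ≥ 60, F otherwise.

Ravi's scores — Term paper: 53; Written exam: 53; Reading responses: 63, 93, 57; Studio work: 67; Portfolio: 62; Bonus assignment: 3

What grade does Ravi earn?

Reading responses: drop 57 → average of remaining 2 = 156/2 = 78
Weighted total:
  Term paper 53 × 0.48 = 25.44
  Written exam 53 × 0.06 = 3.18
  Reading responses 78 × 0.17 = 13.26
  Studio work 67 × 0.15 = 10.05
  Portfolio 62 × 0.14 = 8.68
Sum = 60.61
Bonus assignment: 60.61 + 3 = 63.61
63.61 is ≥ 60 and < 70 → D

D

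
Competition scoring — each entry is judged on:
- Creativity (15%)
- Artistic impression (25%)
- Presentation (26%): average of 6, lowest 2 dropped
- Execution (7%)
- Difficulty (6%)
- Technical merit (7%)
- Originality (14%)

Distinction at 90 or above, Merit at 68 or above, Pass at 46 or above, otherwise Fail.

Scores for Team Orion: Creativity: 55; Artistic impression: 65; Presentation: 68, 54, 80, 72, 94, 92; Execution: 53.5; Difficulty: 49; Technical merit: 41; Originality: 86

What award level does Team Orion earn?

Merit

Presentation: drop 54, 68 → average of remaining 4 = 338/4 = 84.5
Weighted total:
  Creativity 55 × 0.15 = 8.25
  Artistic impression 65 × 0.25 = 16.25
  Presentation 84.5 × 0.26 = 21.97
  Execution 53.5 × 0.07 = 3.745
  Difficulty 49 × 0.06 = 2.94
  Technical merit 41 × 0.07 = 2.87
  Originality 86 × 0.14 = 12.04
Sum = 68.065
68.065 is ≥ 68 and < 90 → Merit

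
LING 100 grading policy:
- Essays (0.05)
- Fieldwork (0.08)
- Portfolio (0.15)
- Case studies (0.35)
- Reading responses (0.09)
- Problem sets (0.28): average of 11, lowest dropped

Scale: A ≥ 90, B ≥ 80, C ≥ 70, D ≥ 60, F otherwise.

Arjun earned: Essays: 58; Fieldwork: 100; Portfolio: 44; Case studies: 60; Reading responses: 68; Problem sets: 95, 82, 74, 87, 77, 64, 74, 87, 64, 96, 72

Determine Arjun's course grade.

D

Problem sets: drop 64 → average of remaining 10 = 808/10 = 80.8
Weighted total:
  Essays 58 × 0.05 = 2.9
  Fieldwork 100 × 0.08 = 8
  Portfolio 44 × 0.15 = 6.6
  Case studies 60 × 0.35 = 21
  Reading responses 68 × 0.09 = 6.12
  Problem sets 80.8 × 0.28 = 22.624
Sum = 67.244
67.244 is ≥ 60 and < 70 → D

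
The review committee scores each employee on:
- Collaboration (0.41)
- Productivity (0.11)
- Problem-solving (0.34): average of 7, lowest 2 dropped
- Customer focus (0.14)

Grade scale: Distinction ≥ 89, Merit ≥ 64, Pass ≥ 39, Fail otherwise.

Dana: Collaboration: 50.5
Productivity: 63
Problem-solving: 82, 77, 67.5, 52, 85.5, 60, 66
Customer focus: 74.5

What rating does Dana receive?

Problem-solving: drop 52, 60 → average of remaining 5 = 378/5 = 75.6
Weighted total:
  Collaboration 50.5 × 0.41 = 20.705
  Productivity 63 × 0.11 = 6.93
  Problem-solving 75.6 × 0.34 = 25.704
  Customer focus 74.5 × 0.14 = 10.43
Sum = 63.769
63.769 is ≥ 39 and < 64 → Pass

Pass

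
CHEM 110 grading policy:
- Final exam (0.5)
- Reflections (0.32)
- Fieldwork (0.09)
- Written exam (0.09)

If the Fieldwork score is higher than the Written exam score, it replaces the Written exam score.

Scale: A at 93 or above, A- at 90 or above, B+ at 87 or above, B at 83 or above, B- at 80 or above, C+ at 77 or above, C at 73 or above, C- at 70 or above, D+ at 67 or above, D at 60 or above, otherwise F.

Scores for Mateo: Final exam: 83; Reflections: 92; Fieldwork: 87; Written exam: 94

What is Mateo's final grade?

B+

Fieldwork (87) ≤ Written exam (94), so Written exam stays at 94.
Weighted total:
  Final exam 83 × 0.5 = 41.5
  Reflections 92 × 0.32 = 29.44
  Fieldwork 87 × 0.09 = 7.83
  Written exam 94 × 0.09 = 8.46
Sum = 87.23
87.23 is ≥ 87 and < 90 → B+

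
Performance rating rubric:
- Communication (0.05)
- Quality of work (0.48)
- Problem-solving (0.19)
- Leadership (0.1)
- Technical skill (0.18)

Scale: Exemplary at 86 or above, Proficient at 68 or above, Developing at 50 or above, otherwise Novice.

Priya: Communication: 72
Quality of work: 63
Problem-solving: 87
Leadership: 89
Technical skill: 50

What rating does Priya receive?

Weighted total:
  Communication 72 × 0.05 = 3.6
  Quality of work 63 × 0.48 = 30.24
  Problem-solving 87 × 0.19 = 16.53
  Leadership 89 × 0.1 = 8.9
  Technical skill 50 × 0.18 = 9
Sum = 68.27
68.27 is ≥ 68 and < 86 → Proficient

Proficient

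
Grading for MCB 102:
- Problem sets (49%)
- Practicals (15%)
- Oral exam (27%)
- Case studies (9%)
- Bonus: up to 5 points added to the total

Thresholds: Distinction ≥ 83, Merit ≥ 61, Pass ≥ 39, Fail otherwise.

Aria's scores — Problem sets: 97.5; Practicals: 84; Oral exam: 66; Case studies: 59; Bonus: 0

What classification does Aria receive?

Weighted total:
  Problem sets 97.5 × 0.49 = 47.775
  Practicals 84 × 0.15 = 12.6
  Oral exam 66 × 0.27 = 17.82
  Case studies 59 × 0.09 = 5.31
Sum = 83.505
Bonus: 83.505 + 0 = 83.505
83.505 ≥ 83 → Distinction

Distinction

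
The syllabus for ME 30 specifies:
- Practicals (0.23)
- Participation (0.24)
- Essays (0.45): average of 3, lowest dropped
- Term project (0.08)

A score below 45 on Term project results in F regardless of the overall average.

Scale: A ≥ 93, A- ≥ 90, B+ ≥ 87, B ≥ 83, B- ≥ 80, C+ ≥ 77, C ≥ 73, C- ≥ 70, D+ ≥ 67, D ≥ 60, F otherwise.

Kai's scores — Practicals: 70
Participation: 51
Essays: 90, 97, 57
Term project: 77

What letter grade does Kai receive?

Essays: drop 57 → average of remaining 2 = 187/2 = 93.5
Term project score 77 ≥ 45: minimum met.
Weighted total:
  Practicals 70 × 0.23 = 16.1
  Participation 51 × 0.24 = 12.24
  Essays 93.5 × 0.45 = 42.075
  Term project 77 × 0.08 = 6.16
Sum = 76.575
76.575 is ≥ 73 and < 77 → C

C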